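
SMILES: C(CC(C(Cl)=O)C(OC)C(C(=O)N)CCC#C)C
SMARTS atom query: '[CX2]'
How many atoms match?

Check the 18 heavy atoms by environment: 9× C (X4) → no; 2× C (X3) → no; 2× O (X1) → no; 1× Cl (X1) → no; 1× N (X3) → no; 1× O (X2) → no; 2× C (X2) → match.
That gives 2 matching atoms.

2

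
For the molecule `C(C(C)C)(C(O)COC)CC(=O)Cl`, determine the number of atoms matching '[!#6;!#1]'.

The query [!#6;!#1] means: not carbon and not hydrogen — any heteroatom.
Check the 13 heavy atoms by environment: 9× C → no; 3× O → match; 1× Cl → match.
Summing the matching environments: 3 + 1 = 4 matching atoms.

4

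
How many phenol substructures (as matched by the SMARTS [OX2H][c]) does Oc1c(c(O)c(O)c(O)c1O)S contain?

5

[OX2H][c] is the SMARTS for a phenol: a hydroxyl oxygen attached to an aromatic carbon.
The molecule carries 5 separate instances of a hydroxyl group (-OH) meeting every constraint; each maps to a distinct set of atoms, giving 5 matches.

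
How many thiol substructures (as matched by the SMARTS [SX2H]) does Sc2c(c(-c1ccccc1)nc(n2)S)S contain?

[SX2H] is the SMARTS for a thiol: an aliphatic sulfur with two connections, one being H.
The molecule carries 3 separate instances of a thiol (-SH) meeting every constraint; each maps to a distinct set of atoms, giving 3 matches.

3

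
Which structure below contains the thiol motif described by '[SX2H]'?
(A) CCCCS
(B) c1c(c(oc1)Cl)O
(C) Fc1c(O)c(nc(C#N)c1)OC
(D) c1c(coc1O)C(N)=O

[SX2H] describes an aliphatic sulfur with two connections, one being H (a thiol).
(A) contains a thiol (-SH), which satisfies every atom and bond constraint.
(B) has a hydroxyl group (-OH) but it is an -OH, not an -SH.
(C) has a hydroxyl group (-OH) but it is an -OH, not an -SH.
(D) has a hydroxyl group (-OH) but it is an -OH, not an -SH.
So the answer is (A).

A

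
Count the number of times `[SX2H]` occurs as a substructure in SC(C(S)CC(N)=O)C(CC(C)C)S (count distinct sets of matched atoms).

3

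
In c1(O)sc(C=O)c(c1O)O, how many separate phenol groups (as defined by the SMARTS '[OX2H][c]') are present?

3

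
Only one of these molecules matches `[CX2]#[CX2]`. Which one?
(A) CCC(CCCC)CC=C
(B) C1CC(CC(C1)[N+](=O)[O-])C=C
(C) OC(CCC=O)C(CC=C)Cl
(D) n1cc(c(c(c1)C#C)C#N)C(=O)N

D

[CX2]#[CX2] describes a carbon-carbon triple bond (an alkyne).
(A) has a vinyl group (-CH=CH2) but the C=C is a double bond; both carbons are CX3, not CX2.
(B) has a vinyl group (-CH=CH2) but the C=C is a double bond; both carbons are CX3, not CX2.
(C) has a vinyl group (-CH=CH2) but the C=C is a double bond; both carbons are CX3, not CX2.
(D) contains an ethynyl group (-C#CH), which satisfies every atom and bond constraint.
So the answer is (D).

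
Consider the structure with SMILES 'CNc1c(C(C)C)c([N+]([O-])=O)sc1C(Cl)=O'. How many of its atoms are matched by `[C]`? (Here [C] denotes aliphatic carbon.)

The query [C] means: uppercase C matches aliphatic (non-aromatic) carbon only.
Check the 16 heavy atoms by environment: 1× s (aromatic) → no; 4× c (aromatic) → no; 5× C → match; 2× O → no; 1× Cl → no; 1× N (charge +1) → no; 1× O (charge -1) → no; 1× N → no.
That gives 5 matching atoms.

5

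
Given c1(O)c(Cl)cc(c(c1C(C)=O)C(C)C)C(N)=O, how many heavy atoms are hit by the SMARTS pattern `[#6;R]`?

6

The query [#6;R] means: carbon that is part of a ring.
Check the 17 heavy atoms by environment: 6× c (aromatic, in 6-ring) → match; 6× C (acyclic) → no; 3× O (acyclic) → no; 1× Cl (acyclic) → no; 1× N (acyclic) → no.
That gives 6 matching atoms.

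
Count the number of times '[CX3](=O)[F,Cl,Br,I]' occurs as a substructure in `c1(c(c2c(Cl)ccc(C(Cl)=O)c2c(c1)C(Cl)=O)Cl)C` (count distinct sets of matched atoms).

2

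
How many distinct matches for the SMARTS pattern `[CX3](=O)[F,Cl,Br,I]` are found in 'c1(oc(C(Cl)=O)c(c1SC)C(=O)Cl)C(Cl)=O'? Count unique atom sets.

3

[CX3](=O)[F,Cl,Br,I] is the SMARTS for an acyl halide: a carbonyl carbon bonded to a halogen.
The molecule carries 3 separate instances of an acyl chloride (-C(=O)Cl) meeting every constraint; each maps to a distinct set of atoms, giving 3 matches.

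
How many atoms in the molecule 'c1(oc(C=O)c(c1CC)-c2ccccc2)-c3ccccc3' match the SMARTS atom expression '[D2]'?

13

The query [D2] means: atom with exactly two heavy-atom neighbours.
Check the 21 heavy atoms by environment: 1× o (aromatic, D2) → match; 6× c (aromatic, D3) → no; 10× c (aromatic, D2) → match; 2× C (D2) → match; 1× O (D1) → no; 1× C (D1) → no.
Summing the matching environments: 1 + 10 + 2 = 13 matching atoms.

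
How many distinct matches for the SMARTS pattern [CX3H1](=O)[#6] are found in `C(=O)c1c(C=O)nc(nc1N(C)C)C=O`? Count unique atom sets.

3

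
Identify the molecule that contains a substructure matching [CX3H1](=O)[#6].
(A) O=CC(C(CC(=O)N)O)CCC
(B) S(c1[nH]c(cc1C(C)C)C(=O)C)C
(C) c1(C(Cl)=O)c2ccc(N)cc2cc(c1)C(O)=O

[CX3H1](=O)[#6] describes an sp2 carbon with one H, double-bonded to O and single-bonded to carbon (an aldehyde).
(A) contains an aldehyde (-CHO), which satisfies every atom and bond constraint.
(B) has an acetyl/ketone group (-C(=O)CH3) but the carbonyl carbon has H0 (two carbon neighbours), not H1.
(C) has a carboxylic acid group (-C(=O)OH) but the carbonyl carbon has H0 and is bonded to O, not H1.
So the answer is (A).

A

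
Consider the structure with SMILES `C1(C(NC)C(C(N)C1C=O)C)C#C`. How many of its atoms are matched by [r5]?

Check the 13 heavy atoms by environment: 5× C (in 5-ring) → match; 5× C (acyclic) → no; 2× N (acyclic) → no; 1× O (acyclic) → no.
That gives 5 matching atoms.

5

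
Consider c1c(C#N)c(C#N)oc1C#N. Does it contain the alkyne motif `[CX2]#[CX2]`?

No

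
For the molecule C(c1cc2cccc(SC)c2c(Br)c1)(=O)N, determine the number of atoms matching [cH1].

Check the 16 heavy atoms by environment: 5× c (aromatic, H0) → no; 5× c (aromatic, H1) → match; 1× S (H0) → no; 1× C (H3) → no; 1× Br (H0) → no; 1× C (H0) → no; 1× O (H0) → no; 1× N (H2) → no.
That gives 5 matching atoms.

5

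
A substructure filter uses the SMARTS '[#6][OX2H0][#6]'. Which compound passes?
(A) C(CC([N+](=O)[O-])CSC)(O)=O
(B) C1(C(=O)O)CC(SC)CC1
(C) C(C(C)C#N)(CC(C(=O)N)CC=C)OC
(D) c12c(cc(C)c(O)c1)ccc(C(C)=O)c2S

[#6][OX2H0][#6] describes an aliphatic oxygen bridging two carbons with no H on the oxygen (an ether).
(A) has a carboxylic acid group (-C(=O)OH) but the -OH oxygen has H1; the =O is OX1, not OX2.
(B) has a carboxylic acid group (-C(=O)OH) but the -OH oxygen has H1; the =O is OX1, not OX2.
(C) contains a methoxy ether (-OCH3), which satisfies every atom and bond constraint.
(D) has a hydroxyl group (-OH) but the oxygen has H1, not H0 bridging two carbons.
So the answer is (C).

C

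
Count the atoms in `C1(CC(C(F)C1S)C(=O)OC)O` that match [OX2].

2

The query [OX2] means: aliphatic oxygen with two total connections — ether, hydroxyl, or ester single-bond O.
Check the 12 heavy atoms by environment: 6× C (X4) → no; 1× S (X2) → no; 1× C (X3) → no; 1× O (X1) → no; 2× O (X2) → match; 1× F (X1) → no.
That gives 2 matching atoms.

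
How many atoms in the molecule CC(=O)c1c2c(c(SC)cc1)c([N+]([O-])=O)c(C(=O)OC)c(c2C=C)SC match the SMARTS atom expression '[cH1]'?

2

Check the 26 heavy atoms by environment: 8× c (aromatic, H0) → no; 2× c (aromatic, H1) → match; 2× C (H0) → no; 4× O (H0) → no; 4× C (H3) → no; 2× S (H0) → no; 1× C (H1) → no; 1× C (H2) → no; 1× N (charge +1, H0) → no; 1× O (charge -1, H0) → no.
That gives 2 matching atoms.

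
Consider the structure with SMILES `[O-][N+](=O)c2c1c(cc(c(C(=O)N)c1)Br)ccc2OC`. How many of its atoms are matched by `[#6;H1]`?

4

The query [#6;H1] means: any carbon bearing exactly one hydrogen.
Check the 19 heavy atoms by environment: 6× c (aromatic, H0) → no; 4× c (aromatic, H1) → match; 3× O (H0) → no; 1× C (H3) → no; 1× C (H0) → no; 1× N (H2) → no; 1× N (charge +1, H0) → no; 1× O (charge -1, H0) → no; 1× Br (H0) → no.
That gives 4 matching atoms.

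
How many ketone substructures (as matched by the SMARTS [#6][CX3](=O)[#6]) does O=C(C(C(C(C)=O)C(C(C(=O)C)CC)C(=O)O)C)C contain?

[#6][CX3](=O)[#6] is the SMARTS for a ketone: a carbonyl carbon (no H) flanked by two carbons.
The molecule carries 3 separate instances of an acetyl/ketone group (-C(=O)CH3) meeting every constraint; each maps to a distinct set of atoms, giving 3 matches.

3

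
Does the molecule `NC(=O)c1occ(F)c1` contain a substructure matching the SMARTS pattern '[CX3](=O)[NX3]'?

Yes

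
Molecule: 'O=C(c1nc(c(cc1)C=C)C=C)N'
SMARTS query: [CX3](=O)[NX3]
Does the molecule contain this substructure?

Yes

The pattern [CX3](=O)[NX3] describes a carbonyl carbon bonded to a trivalent nitrogen — an amide.
The molecule carries a primary amide (-C(=O)NH2), whose atoms satisfy every constraint of the query, so the pattern matches.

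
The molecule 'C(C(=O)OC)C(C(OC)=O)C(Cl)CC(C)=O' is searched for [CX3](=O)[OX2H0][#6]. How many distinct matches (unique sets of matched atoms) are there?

[CX3](=O)[OX2H0][#6] is the SMARTS for an ester: a carbonyl carbon bonded to an oxygen that is itself bonded to carbon (no H on that O).
The molecule carries 2 separate instances of a methyl-ester group (-C(=O)OCH3) meeting every constraint; each maps to a distinct set of atoms, giving 2 matches.

2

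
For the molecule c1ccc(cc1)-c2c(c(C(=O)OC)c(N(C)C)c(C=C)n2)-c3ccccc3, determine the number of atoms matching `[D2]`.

The query [D2] means: atom with exactly two heavy-atom neighbours.
Check the 27 heavy atoms by environment: 1× n (aromatic, D2) → match; 7× c (aromatic, D3) → no; 1× C (D2) → match; 4× C (D1) → no; 10× c (aromatic, D2) → match; 1× C (D3) → no; 1× O (D1) → no; 1× O (D2) → match; 1× N (D3) → no.
Summing the matching environments: 1 + 1 + 10 + 1 = 13 matching atoms.

13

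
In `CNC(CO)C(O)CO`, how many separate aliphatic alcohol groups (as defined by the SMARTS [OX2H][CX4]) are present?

[OX2H][CX4] is the SMARTS for an aliphatic alcohol: a hydroxyl oxygen bound to an sp3 (X4) carbon.
The molecule carries 3 separate instances of a hydroxyl group (-OH) meeting every constraint; each maps to a distinct set of atoms, giving 3 matches.

3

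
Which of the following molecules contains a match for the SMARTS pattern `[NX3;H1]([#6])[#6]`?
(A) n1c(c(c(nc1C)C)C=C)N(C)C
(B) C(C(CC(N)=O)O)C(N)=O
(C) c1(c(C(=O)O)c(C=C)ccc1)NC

C

[NX3;H1]([#6])[#6] describes a trivalent nitrogen with one H, bonded to two carbons (a secondary amine).
(A) has a dimethylamino group (-N(CH3)2) but the nitrogen has H0, not H1.
(B) has a primary amide (-C(=O)NH2) but the -C(=O)NH2 nitrogen has H2, not H1.
(C) contains an N-methylamino group (-NHCH3), which satisfies every atom and bond constraint.
So the answer is (C).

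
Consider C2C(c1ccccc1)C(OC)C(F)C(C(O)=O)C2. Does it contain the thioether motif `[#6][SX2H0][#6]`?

No

The pattern [#6][SX2H0][#6] describes an aliphatic sulfur bridging two carbons with no H on the sulfur — a thioether.
The closest candidate here is a methoxy ether (-OCH3), but the bridging atom is O, not S. No other fragment satisfies the full query, so there is no match.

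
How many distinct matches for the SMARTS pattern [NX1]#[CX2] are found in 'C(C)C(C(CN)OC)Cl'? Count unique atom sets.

0

[NX1]#[CX2] is the SMARTS for a nitrile: a nitrogen triple-bonded to a two-connected carbon.
The molecule has a primary amino group (-NH2), but the nitrogen is NX3 (three connections), not NX1 triple-bonded; nothing else fits, so there are 0 matches.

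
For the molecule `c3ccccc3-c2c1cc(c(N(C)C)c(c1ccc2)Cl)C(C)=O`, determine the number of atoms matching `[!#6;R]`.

The query [!#6;R] means: non-carbon atom that is part of a ring.
Check the 23 heavy atoms by environment: 16× c (aromatic, in 6-ring) → no; 4× C (acyclic) → no; 1× O (acyclic) → no; 1× Cl (acyclic) → no; 1× N (acyclic) → no.
No environment satisfies the query, so 0 matching atoms.

0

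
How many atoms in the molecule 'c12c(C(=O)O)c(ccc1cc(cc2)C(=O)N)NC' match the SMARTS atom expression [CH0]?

The query [CH0] means: aliphatic carbon with no attached hydrogen.
Check the 18 heavy atoms by environment: 5× c (aromatic, H0) → no; 5× c (aromatic, H1) → no; 1× N (H1) → no; 1× C (H3) → no; 2× C (H0) → match; 2× O (H0) → no; 1× O (H1) → no; 1× N (H2) → no.
That gives 2 matching atoms.

2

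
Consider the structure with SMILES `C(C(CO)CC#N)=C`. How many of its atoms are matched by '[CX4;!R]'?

The query [CX4;!R] means: aliphatic carbon with four total connections, not in a ring.
Check the 8 heavy atoms by environment: 3× C (X4, acyclic) → match; 1× O (X2, acyclic) → no; 1× C (X2, acyclic) → no; 1× N (X1, acyclic) → no; 2× C (X3, acyclic) → no.
That gives 3 matching atoms.

3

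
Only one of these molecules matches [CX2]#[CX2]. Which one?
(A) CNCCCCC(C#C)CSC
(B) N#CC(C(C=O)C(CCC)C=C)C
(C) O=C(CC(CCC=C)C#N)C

[CX2]#[CX2] describes a carbon-carbon triple bond (an alkyne).
(A) contains an ethynyl group (-C#CH), which satisfies every atom and bond constraint.
(B) has a nitrile (-C#N) but the triple bond is C#N, not C#C.
(C) has a vinyl group (-CH=CH2) but the C=C is a double bond; both carbons are CX3, not CX2.
So the answer is (A).

A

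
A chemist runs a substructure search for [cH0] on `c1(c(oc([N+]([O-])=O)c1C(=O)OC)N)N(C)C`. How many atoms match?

4

The query [cH0] means: aromatic carbon with no attached hydrogen (substituted or ring-fusion).
Check the 16 heavy atoms by environment: 1× o (aromatic, H0) → no; 4× c (aromatic, H0) → match; 1× N (charge +1, H0) → no; 1× O (charge -1, H0) → no; 3× O (H0) → no; 1× N (H2) → no; 1× N (H0) → no; 3× C (H3) → no; 1× C (H0) → no.
That gives 4 matching atoms.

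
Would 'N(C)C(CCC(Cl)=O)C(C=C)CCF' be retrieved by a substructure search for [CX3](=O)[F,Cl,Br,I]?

Yes

The pattern [CX3](=O)[F,Cl,Br,I] describes a carbonyl carbon bonded to a halogen — an acyl halide.
The molecule carries an acyl chloride (-C(=O)Cl), whose atoms satisfy every constraint of the query, so the pattern matches.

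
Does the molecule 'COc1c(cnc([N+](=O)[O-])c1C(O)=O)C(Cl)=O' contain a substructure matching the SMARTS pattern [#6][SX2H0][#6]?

No

The pattern [#6][SX2H0][#6] describes an aliphatic sulfur bridging two carbons with no H on the sulfur — a thioether.
The closest candidate here is a methoxy ether (-OCH3), but the bridging atom is O, not S. No other fragment satisfies the full query, so there is no match.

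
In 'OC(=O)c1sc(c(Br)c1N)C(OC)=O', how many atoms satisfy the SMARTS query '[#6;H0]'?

6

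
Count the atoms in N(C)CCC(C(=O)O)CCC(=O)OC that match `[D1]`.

The query [D1] means: atom with exactly one heavy-atom neighbour (degree 1).
Check the 14 heavy atoms by environment: 4× C (D2) → no; 3× C (D3) → no; 3× O (D1) → match; 1× O (D2) → no; 2× C (D1) → match; 1× N (D2) → no.
Summing the matching environments: 3 + 2 = 5 matching atoms.

5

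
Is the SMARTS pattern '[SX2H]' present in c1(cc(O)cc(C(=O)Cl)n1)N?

The pattern [SX2H] describes an aliphatic sulfur with two connections, one being H — a thiol.
The closest candidate here is a hydroxyl group (-OH), but it is an -OH, not an -SH. No other fragment satisfies the full query, so there is no match.

No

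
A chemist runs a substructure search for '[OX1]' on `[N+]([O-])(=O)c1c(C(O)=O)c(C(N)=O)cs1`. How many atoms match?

The query [OX1] means: aliphatic oxygen with one total connection — typically a carbonyl =O or an oxide.
Check the 14 heavy atoms by environment: 1× s (aromatic, X2) → no; 4× c (aromatic, X3) → no; 1× N (charge +1, X3) → no; 1× O (charge -1, X1) → match; 3× O (X1) → match; 2× C (X3) → no; 1× O (X2) → no; 1× N (X3) → no.
Summing the matching environments: 1 + 3 = 4 matching atoms.

4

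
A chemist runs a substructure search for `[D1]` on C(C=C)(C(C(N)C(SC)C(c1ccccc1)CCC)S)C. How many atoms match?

6

Check the 21 heavy atoms by environment: 3× C (D2) → no; 5× C (D3) → no; 4× C (D1) → match; 1× S (D2) → no; 1× c (aromatic, D3) → no; 5× c (aromatic, D2) → no; 1× N (D1) → match; 1× S (D1) → match.
Summing the matching environments: 4 + 1 + 1 = 6 matching atoms.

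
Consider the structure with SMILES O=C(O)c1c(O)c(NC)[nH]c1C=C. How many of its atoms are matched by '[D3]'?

5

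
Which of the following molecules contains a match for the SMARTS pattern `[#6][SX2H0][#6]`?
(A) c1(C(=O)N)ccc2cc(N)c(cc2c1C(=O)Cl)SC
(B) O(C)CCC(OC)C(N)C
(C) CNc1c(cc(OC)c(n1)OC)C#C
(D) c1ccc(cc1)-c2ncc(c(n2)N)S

A

[#6][SX2H0][#6] describes an aliphatic sulfur bridging two carbons with no H on the sulfur (a thioether).
(A) contains a methylthio ether (-SCH3), which satisfies every atom and bond constraint.
(B) has a methoxy ether (-OCH3) but the bridging atom is O, not S.
(C) has a methoxy ether (-OCH3) but the bridging atom is O, not S.
(D) has a thiol (-SH) but the sulfur has H1, not H0 bridging two carbons.
So the answer is (A).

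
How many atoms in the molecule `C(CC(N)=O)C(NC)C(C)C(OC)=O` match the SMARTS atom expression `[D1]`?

Check the 14 heavy atoms by environment: 3× C (D1) → match; 4× C (D3) → no; 2× C (D2) → no; 2× O (D1) → match; 1× N (D1) → match; 1× N (D2) → no; 1× O (D2) → no.
Summing the matching environments: 3 + 2 + 1 = 6 matching atoms.

6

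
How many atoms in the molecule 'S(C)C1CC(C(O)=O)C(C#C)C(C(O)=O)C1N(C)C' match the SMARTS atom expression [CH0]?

3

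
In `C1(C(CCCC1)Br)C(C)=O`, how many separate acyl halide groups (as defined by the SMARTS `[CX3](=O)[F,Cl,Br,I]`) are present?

0

[CX3](=O)[F,Cl,Br,I] is the SMARTS for an acyl halide: a carbonyl carbon bonded to a halogen.
No fragment in the molecule satisfies every constraint, giving 0 matches.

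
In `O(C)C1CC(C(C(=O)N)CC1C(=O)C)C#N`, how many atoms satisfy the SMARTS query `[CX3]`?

2

The query [CX3] means: C with X3: aliphatic carbon with exactly 3 total connections.
Check the 16 heavy atoms by environment: 8× C (X4) → no; 2× C (X3) → match; 2× O (X1) → no; 1× N (X3) → no; 1× C (X2) → no; 1× N (X1) → no; 1× O (X2) → no.
That gives 2 matching atoms.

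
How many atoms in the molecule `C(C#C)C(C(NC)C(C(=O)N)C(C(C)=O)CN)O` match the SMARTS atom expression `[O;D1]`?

3

The query [O;D1] means: aliphatic oxygen bonded to exactly one heavy atom.
Check the 18 heavy atoms by environment: 3× C (D2) → no; 6× C (D3) → no; 3× O (D1) → match; 2× N (D1) → no; 1× N (D2) → no; 3× C (D1) → no.
That gives 3 matching atoms.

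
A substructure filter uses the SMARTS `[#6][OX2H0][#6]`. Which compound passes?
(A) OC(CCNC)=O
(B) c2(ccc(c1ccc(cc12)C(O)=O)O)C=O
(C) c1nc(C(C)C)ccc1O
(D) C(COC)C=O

D

[#6][OX2H0][#6] describes an aliphatic oxygen bridging two carbons with no H on the oxygen (an ether).
(A) has a carboxylic acid group (-C(=O)OH) but the -OH oxygen has H1; the =O is OX1, not OX2.
(B) has a hydroxyl group (-OH) but the oxygen has H1, not H0 bridging two carbons.
(C) has a hydroxyl group (-OH) but the oxygen has H1, not H0 bridging two carbons.
(D) contains a methoxy ether (-OCH3), which satisfies every atom and bond constraint.
So the answer is (D).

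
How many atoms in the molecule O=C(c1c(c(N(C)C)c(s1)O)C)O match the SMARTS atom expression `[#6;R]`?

The query [#6;R] means: carbon that is part of a ring.
Check the 13 heavy atoms by environment: 1× s (aromatic, in 5-ring) → no; 4× c (aromatic, in 5-ring) → match; 1× N (acyclic) → no; 4× C (acyclic) → no; 3× O (acyclic) → no.
That gives 4 matching atoms.

4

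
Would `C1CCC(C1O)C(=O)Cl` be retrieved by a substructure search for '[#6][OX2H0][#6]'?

No

The pattern [#6][OX2H0][#6] describes an aliphatic oxygen bridging two carbons with no H on the oxygen — an ether.
The closest candidate here is a hydroxyl group (-OH), but the oxygen has H1, not H0 bridging two carbons. No other fragment satisfies the full query, so there is no match.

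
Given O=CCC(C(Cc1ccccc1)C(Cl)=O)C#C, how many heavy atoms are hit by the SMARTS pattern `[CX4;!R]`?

4

The query [CX4;!R] means: aliphatic carbon with four total connections, not in a ring.
Check the 17 heavy atoms by environment: 4× C (X4, acyclic) → match; 2× C (X3, acyclic) → no; 2× O (X1, acyclic) → no; 1× Cl (X1, acyclic) → no; 2× C (X2, acyclic) → no; 6× c (aromatic, X3, in 6-ring) → no.
That gives 4 matching atoms.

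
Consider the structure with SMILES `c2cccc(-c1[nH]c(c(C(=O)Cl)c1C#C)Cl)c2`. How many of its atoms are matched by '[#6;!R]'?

The query [#6;!R] means: carbon not in any ring.
Check the 17 heavy atoms by environment: 1× n (aromatic, in 5-ring) → no; 4× c (aromatic, in 5-ring) → no; 6× c (aromatic, in 6-ring) → no; 2× Cl (acyclic) → no; 3× C (acyclic) → match; 1× O (acyclic) → no.
That gives 3 matching atoms.

3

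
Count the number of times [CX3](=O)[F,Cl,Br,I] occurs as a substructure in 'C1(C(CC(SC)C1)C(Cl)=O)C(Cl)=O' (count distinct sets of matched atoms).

2

[CX3](=O)[F,Cl,Br,I] is the SMARTS for an acyl halide: a carbonyl carbon bonded to a halogen.
The molecule carries 2 separate instances of an acyl chloride (-C(=O)Cl) meeting every constraint; each maps to a distinct set of atoms, giving 2 matches.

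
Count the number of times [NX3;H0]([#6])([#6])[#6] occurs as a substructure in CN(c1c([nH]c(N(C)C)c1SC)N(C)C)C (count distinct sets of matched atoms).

3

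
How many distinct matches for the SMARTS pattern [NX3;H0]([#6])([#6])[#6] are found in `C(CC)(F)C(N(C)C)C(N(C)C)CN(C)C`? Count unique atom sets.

3

[NX3;H0]([#6])([#6])[#6] is the SMARTS for a tertiary amine: a trivalent nitrogen with no H, bonded to three carbons.
The molecule carries 3 separate instances of a dimethylamino group (-N(CH3)2) meeting every constraint; each maps to a distinct set of atoms, giving 3 matches.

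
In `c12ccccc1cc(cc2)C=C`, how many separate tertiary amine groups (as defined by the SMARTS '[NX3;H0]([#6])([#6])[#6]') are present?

0

[NX3;H0]([#6])([#6])[#6] is the SMARTS for a tertiary amine: a trivalent nitrogen with no H, bonded to three carbons.
No fragment in the molecule satisfies every constraint, giving 0 matches.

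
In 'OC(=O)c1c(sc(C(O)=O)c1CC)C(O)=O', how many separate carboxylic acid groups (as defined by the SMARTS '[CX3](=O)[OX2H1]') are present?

3

[CX3](=O)[OX2H1] is the SMARTS for a carboxylic acid: an sp2 carbon double-bonded to O and single-bonded to an -OH oxygen.
The molecule carries 3 separate instances of a carboxylic acid group (-C(=O)OH) meeting every constraint; each maps to a distinct set of atoms, giving 3 matches.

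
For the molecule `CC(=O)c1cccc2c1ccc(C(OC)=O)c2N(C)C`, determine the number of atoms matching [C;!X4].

2

The query [C;!X4] means: aliphatic carbon that does not have four total connections.
Check the 20 heavy atoms by environment: 10× c (aromatic, X3) → no; 2× C (X3) → match; 2× O (X1) → no; 4× C (X4) → no; 1× O (X2) → no; 1× N (X3) → no.
That gives 2 matching atoms.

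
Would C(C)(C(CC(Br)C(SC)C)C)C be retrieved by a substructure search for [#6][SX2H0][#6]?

Yes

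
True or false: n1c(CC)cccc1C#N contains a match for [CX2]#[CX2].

False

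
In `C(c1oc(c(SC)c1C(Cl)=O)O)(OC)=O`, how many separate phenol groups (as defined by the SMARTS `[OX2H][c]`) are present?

1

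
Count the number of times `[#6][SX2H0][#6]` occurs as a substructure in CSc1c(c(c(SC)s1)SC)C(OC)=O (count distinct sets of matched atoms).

[#6][SX2H0][#6] is the SMARTS for a thioether: an aliphatic sulfur bridging two carbons with no H on the sulfur.
The molecule carries 3 separate instances of a methylthio ether (-SCH3) meeting every constraint; each maps to a distinct set of atoms, giving 3 matches.

3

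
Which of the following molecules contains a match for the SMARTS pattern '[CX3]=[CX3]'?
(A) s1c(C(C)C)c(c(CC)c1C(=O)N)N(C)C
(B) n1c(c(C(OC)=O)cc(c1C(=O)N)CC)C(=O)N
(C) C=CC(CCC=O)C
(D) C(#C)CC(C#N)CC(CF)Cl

C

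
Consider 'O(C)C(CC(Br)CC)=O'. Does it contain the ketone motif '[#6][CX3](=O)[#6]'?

No

The pattern [#6][CX3](=O)[#6] describes a carbonyl carbon (no H) flanked by two carbons — a ketone.
The closest candidate here is a methyl-ester group (-C(=O)OCH3), but one neighbour of the carbonyl carbon is O, not C. No other fragment satisfies the full query, so there is no match.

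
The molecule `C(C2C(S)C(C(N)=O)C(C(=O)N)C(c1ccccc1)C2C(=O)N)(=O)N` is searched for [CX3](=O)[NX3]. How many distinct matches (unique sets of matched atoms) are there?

[CX3](=O)[NX3] is the SMARTS for an amide: a carbonyl carbon bonded to a trivalent nitrogen.
The molecule carries 4 separate instances of a primary amide (-C(=O)NH2) meeting every constraint; each maps to a distinct set of atoms, giving 4 matches.

4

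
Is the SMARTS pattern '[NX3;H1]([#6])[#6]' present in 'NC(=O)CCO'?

The pattern [NX3;H1]([#6])[#6] describes a trivalent nitrogen with one H, bonded to two carbons — a secondary amine.
The closest candidate here is a primary amide (-C(=O)NH2), but the -C(=O)NH2 nitrogen has H2, not H1. No other fragment satisfies the full query, so there is no match.

No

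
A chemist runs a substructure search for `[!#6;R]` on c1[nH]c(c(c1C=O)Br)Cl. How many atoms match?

The query [!#6;R] means: non-carbon atom that is part of a ring.
Check the 9 heavy atoms by environment: 1× n (aromatic, in 5-ring) → match; 4× c (aromatic, in 5-ring) → no; 1× Cl (acyclic) → no; 1× C (acyclic) → no; 1× O (acyclic) → no; 1× Br (acyclic) → no.
That gives 1 matching atom.

1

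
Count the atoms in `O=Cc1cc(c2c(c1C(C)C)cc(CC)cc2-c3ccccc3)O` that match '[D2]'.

The query [D2] means: atom with exactly two heavy-atom neighbours.
Check the 24 heavy atoms by environment: 8× c (aromatic, D3) → no; 8× c (aromatic, D2) → match; 2× C (D2) → match; 2× O (D1) → no; 3× C (D1) → no; 1× C (D3) → no.
Summing the matching environments: 8 + 2 = 10 matching atoms.

10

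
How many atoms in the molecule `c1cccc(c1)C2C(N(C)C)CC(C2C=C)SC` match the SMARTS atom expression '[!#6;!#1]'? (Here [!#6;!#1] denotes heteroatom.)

2

Check the 18 heavy atoms by environment: 10× C → no; 6× c (aromatic) → no; 1× S → match; 1× N → match.
Summing the matching environments: 1 + 1 = 2 matching atoms.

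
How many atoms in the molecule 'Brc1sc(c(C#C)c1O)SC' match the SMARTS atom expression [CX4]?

1

Check the 11 heavy atoms by environment: 1× s (aromatic, X2) → no; 4× c (aromatic, X3) → no; 1× Br (X1) → no; 2× C (X2) → no; 1× O (X2) → no; 1× S (X2) → no; 1× C (X4) → match.
That gives 1 matching atom.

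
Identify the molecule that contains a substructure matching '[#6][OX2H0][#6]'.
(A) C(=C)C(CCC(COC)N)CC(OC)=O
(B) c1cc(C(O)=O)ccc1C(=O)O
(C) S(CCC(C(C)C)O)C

[#6][OX2H0][#6] describes an aliphatic oxygen bridging two carbons with no H on the oxygen (an ether).
(A) contains a methoxy ether (-OCH3), which satisfies every atom and bond constraint.
(B) has a carboxylic acid group (-C(=O)OH) but the -OH oxygen has H1; the =O is OX1, not OX2.
(C) has a hydroxyl group (-OH) but the oxygen has H1, not H0 bridging two carbons.
So the answer is (A).

A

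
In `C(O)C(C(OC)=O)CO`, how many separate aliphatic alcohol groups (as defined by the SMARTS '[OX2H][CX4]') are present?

2

[OX2H][CX4] is the SMARTS for an aliphatic alcohol: a hydroxyl oxygen bound to an sp3 (X4) carbon.
The molecule carries 2 separate instances of a hydroxyl group (-OH) meeting every constraint; each maps to a distinct set of atoms, giving 2 matches.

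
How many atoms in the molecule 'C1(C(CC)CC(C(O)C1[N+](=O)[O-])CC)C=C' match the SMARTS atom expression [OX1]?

2

The query [OX1] means: aliphatic oxygen with one total connection — typically a carbonyl =O or an oxide.
Check the 16 heavy atoms by environment: 10× C (X4) → no; 1× O (X2) → no; 2× C (X3) → no; 1× N (charge +1, X3) → no; 1× O (charge -1, X1) → match; 1× O (X1) → match.
Summing the matching environments: 1 + 1 = 2 matching atoms.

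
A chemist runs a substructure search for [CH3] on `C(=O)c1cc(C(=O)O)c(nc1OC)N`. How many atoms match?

The query [CH3] means: aliphatic carbon with exactly three hydrogens.
Check the 14 heavy atoms by environment: 1× n (aromatic, H0) → no; 4× c (aromatic, H0) → no; 1× c (aromatic, H1) → no; 1× C (H1) → no; 3× O (H0) → no; 1× C (H3) → match; 1× C (H0) → no; 1× O (H1) → no; 1× N (H2) → no.
That gives 1 matching atom.

1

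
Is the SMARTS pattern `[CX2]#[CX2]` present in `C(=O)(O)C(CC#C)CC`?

Yes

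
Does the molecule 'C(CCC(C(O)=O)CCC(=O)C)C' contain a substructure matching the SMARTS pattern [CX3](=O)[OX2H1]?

The pattern [CX3](=O)[OX2H1] describes an sp2 carbon double-bonded to O and single-bonded to an -OH oxygen — a carboxylic acid.
The molecule carries a carboxylic acid group (-C(=O)OH), whose atoms satisfy every constraint of the query, so the pattern matches.

Yes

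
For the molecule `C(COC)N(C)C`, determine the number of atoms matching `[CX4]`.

5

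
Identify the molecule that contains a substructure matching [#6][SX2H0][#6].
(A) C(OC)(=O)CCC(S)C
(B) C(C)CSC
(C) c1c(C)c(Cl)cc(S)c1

B

[#6][SX2H0][#6] describes an aliphatic sulfur bridging two carbons with no H on the sulfur (a thioether).
(A) has a thiol (-SH) but the sulfur has H1, not H0 bridging two carbons.
(B) contains a methylthio ether (-SCH3), which satisfies every atom and bond constraint.
(C) has a thiol (-SH) but the sulfur has H1, not H0 bridging two carbons.
So the answer is (B).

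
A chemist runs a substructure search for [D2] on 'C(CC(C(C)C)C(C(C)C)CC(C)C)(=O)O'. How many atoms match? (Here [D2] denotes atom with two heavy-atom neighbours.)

2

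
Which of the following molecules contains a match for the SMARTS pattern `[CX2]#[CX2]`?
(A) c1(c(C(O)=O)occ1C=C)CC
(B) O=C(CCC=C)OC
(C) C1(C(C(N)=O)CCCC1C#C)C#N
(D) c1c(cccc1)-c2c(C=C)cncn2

[CX2]#[CX2] describes a carbon-carbon triple bond (an alkyne).
(A) has a vinyl group (-CH=CH2) but the C=C is a double bond; both carbons are CX3, not CX2.
(B) has a vinyl group (-CH=CH2) but the C=C is a double bond; both carbons are CX3, not CX2.
(C) contains an ethynyl group (-C#CH), which satisfies every atom and bond constraint.
(D) has a vinyl group (-CH=CH2) but the C=C is a double bond; both carbons are CX3, not CX2.
So the answer is (C).

C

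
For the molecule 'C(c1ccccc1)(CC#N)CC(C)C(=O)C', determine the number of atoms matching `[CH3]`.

2

The query [CH3] means: aliphatic carbon with exactly three hydrogens.
Check the 16 heavy atoms by environment: 2× C (H2) → no; 2× C (H1) → no; 2× C (H3) → match; 1× c (aromatic, H0) → no; 5× c (aromatic, H1) → no; 2× C (H0) → no; 1× O (H0) → no; 1× N (H0) → no.
That gives 2 matching atoms.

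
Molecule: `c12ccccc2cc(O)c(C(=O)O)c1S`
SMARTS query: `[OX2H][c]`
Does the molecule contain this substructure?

Yes

The pattern [OX2H][c] describes a hydroxyl oxygen attached to an aromatic carbon — a phenol.
The molecule carries a hydroxyl group (-OH), whose atoms satisfy every constraint of the query, so the pattern matches.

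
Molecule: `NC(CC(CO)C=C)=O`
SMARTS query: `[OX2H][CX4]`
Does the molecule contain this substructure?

The pattern [OX2H][CX4] describes a hydroxyl oxygen bound to an sp3 (X4) carbon — an aliphatic alcohol.
The molecule carries a hydroxyl group (-OH), whose atoms satisfy every constraint of the query, so the pattern matches.

Yes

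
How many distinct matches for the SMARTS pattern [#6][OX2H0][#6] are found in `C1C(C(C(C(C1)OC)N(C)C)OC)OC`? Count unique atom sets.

[#6][OX2H0][#6] is the SMARTS for an ether: an aliphatic oxygen bridging two carbons with no H on the oxygen.
The molecule carries 3 separate instances of a methoxy ether (-OCH3) meeting every constraint; each maps to a distinct set of atoms, giving 3 matches.

3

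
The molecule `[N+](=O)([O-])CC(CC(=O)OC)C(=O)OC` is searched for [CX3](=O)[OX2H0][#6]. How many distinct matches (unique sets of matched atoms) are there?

[CX3](=O)[OX2H0][#6] is the SMARTS for an ester: a carbonyl carbon bonded to an oxygen that is itself bonded to carbon (no H on that O).
The molecule carries 2 separate instances of a methyl-ester group (-C(=O)OCH3) meeting every constraint; each maps to a distinct set of atoms, giving 2 matches.

2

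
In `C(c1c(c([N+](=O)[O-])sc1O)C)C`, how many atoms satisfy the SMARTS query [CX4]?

The query [CX4] means: C with X4: aliphatic carbon with exactly 4 total connections (bonds + H).
Check the 12 heavy atoms by environment: 1× s (aromatic, X2) → no; 4× c (aromatic, X3) → no; 1× O (X2) → no; 3× C (X4) → match; 1× N (charge +1, X3) → no; 1× O (charge -1, X1) → no; 1× O (X1) → no.
That gives 3 matching atoms.

3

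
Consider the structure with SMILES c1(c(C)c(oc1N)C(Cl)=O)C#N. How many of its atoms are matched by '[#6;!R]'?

3

The query [#6;!R] means: carbon not in any ring.
Check the 12 heavy atoms by environment: 1× o (aromatic, in 5-ring) → no; 4× c (aromatic, in 5-ring) → no; 3× C (acyclic) → match; 1× O (acyclic) → no; 1× Cl (acyclic) → no; 2× N (acyclic) → no.
That gives 3 matching atoms.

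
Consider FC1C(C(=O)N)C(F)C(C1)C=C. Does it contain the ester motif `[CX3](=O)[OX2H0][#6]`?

No

The pattern [CX3](=O)[OX2H0][#6] describes a carbonyl carbon bonded to an oxygen that is itself bonded to carbon (no H on that O) — an ester.
The closest candidate here is a primary amide (-C(=O)NH2), but the carbonyl is bonded to N, not to an O-C linkage. No other fragment satisfies the full query, so there is no match.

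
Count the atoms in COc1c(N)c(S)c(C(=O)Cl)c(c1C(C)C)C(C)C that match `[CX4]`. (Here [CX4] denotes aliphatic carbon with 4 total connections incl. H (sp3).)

Check the 19 heavy atoms by environment: 6× c (aromatic, X3) → no; 1× S (X2) → no; 1× O (X2) → no; 7× C (X4) → match; 1× C (X3) → no; 1× O (X1) → no; 1× Cl (X1) → no; 1× N (X3) → no.
That gives 7 matching atoms.

7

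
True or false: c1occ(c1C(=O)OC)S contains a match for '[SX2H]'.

The pattern [SX2H] describes an aliphatic sulfur with two connections, one being H — a thiol.
The molecule carries a thiol (-SH), whose atoms satisfy every constraint of the query, so the pattern matches.

True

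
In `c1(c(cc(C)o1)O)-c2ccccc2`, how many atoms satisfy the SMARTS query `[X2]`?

2

The query [X2] means: any atom with exactly two total connections (bonds + H).
Check the 13 heavy atoms by environment: 1× o (aromatic, X2) → match; 10× c (aromatic, X3) → no; 1× O (X2) → match; 1× C (X4) → no.
Summing the matching environments: 1 + 1 = 2 matching atoms.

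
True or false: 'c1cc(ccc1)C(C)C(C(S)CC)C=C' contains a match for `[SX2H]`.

True

The pattern [SX2H] describes an aliphatic sulfur with two connections, one being H — a thiol.
The molecule carries a thiol (-SH), whose atoms satisfy every constraint of the query, so the pattern matches.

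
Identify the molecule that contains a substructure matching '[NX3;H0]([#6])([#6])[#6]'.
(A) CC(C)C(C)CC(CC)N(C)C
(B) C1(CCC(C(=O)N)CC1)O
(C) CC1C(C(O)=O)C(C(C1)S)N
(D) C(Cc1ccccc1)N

A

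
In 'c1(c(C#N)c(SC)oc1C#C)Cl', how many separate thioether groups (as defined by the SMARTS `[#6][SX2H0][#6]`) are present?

[#6][SX2H0][#6] is the SMARTS for a thioether: an aliphatic sulfur bridging two carbons with no H on the sulfur.
Exactly one fragment in the molecule meets all constraints, giving 1 match.

1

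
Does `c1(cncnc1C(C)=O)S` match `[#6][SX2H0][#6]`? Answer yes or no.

No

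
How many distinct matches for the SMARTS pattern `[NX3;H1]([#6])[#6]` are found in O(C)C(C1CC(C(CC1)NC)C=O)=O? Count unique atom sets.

1

[NX3;H1]([#6])[#6] is the SMARTS for a secondary amine: a trivalent nitrogen with one H, bonded to two carbons.
Exactly one fragment in the molecule meets all constraints, giving 1 match.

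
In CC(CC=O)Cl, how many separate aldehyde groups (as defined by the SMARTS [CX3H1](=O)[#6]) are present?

1

[CX3H1](=O)[#6] is the SMARTS for an aldehyde: an sp2 carbon with one H, double-bonded to O and single-bonded to carbon.
Exactly one fragment in the molecule meets all constraints, giving 1 match.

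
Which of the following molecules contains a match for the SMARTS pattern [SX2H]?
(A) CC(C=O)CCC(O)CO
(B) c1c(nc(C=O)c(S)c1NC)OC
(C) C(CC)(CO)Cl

[SX2H] describes an aliphatic sulfur with two connections, one being H (a thiol).
(A) has a hydroxyl group (-OH) but it is an -OH, not an -SH.
(B) contains a thiol (-SH), which satisfies every atom and bond constraint.
(C) has a hydroxyl group (-OH) but it is an -OH, not an -SH.
So the answer is (B).

B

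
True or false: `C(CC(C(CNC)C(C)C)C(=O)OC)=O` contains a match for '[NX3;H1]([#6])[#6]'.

The pattern [NX3;H1]([#6])[#6] describes a trivalent nitrogen with one H, bonded to two carbons — a secondary amine.
The molecule carries an N-methylamino group (-NHCH3), whose atoms satisfy every constraint of the query, so the pattern matches.

True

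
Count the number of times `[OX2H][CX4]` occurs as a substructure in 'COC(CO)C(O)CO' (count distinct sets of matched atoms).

3

[OX2H][CX4] is the SMARTS for an aliphatic alcohol: a hydroxyl oxygen bound to an sp3 (X4) carbon.
The molecule carries 3 separate instances of a hydroxyl group (-OH) meeting every constraint; each maps to a distinct set of atoms, giving 3 matches.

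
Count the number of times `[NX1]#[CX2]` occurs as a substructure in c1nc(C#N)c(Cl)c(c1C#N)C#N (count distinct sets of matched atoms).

3

[NX1]#[CX2] is the SMARTS for a nitrile: a nitrogen triple-bonded to a two-connected carbon.
The molecule carries 3 separate instances of a nitrile (-C#N) meeting every constraint; each maps to a distinct set of atoms, giving 3 matches.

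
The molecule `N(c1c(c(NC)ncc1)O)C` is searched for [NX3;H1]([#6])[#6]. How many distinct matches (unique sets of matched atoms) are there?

2

[NX3;H1]([#6])[#6] is the SMARTS for a secondary amine: a trivalent nitrogen with one H, bonded to two carbons.
The molecule carries 2 separate instances of an N-methylamino group (-NHCH3) meeting every constraint; each maps to a distinct set of atoms, giving 2 matches.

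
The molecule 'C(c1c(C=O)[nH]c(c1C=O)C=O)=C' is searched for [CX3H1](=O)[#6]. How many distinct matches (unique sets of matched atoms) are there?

3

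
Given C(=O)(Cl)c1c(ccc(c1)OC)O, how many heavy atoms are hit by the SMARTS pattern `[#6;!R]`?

Check the 12 heavy atoms by environment: 6× c (aromatic, in 6-ring) → no; 3× O (acyclic) → no; 2× C (acyclic) → match; 1× Cl (acyclic) → no.
That gives 2 matching atoms.

2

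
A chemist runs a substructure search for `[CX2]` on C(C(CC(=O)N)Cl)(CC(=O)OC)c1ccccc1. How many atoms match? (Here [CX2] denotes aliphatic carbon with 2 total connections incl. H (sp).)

0

Check the 18 heavy atoms by environment: 5× C (X4) → no; 2× C (X3) → no; 2× O (X1) → no; 1× N (X3) → no; 1× O (X2) → no; 6× c (aromatic, X3) → no; 1× Cl (X1) → no.
No environment satisfies the query, so 0 matching atoms.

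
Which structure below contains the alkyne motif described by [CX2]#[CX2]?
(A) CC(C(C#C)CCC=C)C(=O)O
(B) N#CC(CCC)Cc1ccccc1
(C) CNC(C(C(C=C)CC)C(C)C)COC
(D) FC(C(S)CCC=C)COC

A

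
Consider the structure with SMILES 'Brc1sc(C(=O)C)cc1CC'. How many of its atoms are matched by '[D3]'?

The query [D3] means: atom with exactly three heavy-atom neighbours.
Check the 11 heavy atoms by environment: 1× s (aromatic, D2) → no; 3× c (aromatic, D3) → match; 1× c (aromatic, D2) → no; 1× C (D3) → match; 1× O (D1) → no; 2× C (D1) → no; 1× Br (D1) → no; 1× C (D2) → no.
Summing the matching environments: 3 + 1 = 4 matching atoms.

4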